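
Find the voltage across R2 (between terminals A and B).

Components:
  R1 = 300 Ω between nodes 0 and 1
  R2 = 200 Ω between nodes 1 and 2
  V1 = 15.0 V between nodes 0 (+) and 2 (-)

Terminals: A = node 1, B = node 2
R1 and R2 are in series across V1 (node 0 → node 1 → node 2), and the output A–B is taken across R2, so this is a voltage divider.
Series current: I = V1/(R1 + R2) = 15/(300 + 200) = 15/500 = 0.03 A
V_R2 = I × R2 = V1 × R2/(R1 + R2) = 15 × 200/500 = 6 V

Final answer: 6 V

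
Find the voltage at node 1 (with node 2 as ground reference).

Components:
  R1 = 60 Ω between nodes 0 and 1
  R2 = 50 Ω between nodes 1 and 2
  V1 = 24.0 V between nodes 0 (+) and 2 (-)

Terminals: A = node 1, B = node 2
Nodal analysis, taking node 2 as the 0 V reference.
Source V1 fixes V_0 = 24 V.
KCL at each unknown node (sum of currents leaving = 0; resistances in Ω):
  Node 1: (V_1 - 24)/60 + (V_1 - 0)/50 = 0
Collecting terms: 0.03667 × V_1 = 0.4  =>  V_1 = 10.91 V
The requested potential is V_1 = 10.91 V.

Final answer: V_1 = 10.91 V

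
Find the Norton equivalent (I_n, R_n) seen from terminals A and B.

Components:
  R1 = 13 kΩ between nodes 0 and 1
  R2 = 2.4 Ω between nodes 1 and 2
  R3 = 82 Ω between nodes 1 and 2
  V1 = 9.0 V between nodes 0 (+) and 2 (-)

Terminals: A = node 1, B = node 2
Find the Thévenin equivalent first; then I_n = V_th/R_th and R_n = R_th.
Step 1 — V_th is the open-circuit voltage V_A - V_B (nothing connected across the terminals).
Nodal analysis, taking node 2 as the 0 V reference.
Source V1 fixes V_0 = 9 V.
KCL at each unknown node (sum of currents leaving = 0; resistances in Ω):
  Node 1: (V_1 - 9)/13000 + (V_1 - 0)/2.4 + (V_1 - 0)/82 = 0
Collecting terms: 0.4289 × V_1 = 0.0006923  =>  V_1 = 0.001614 V
V_th = V_1 - V_2 = 0.001614 - 0 = 0.001614 V
Step 2 — R_th: zero the source — replace V1 by a short circuit (node 2 merges into node 0) — and find the resistance seen between A (node 1) and B (node 0).
Reduce the network between node 1 (A) and node 0 (B) by series/parallel combination:
  Rp1 = R1 ‖ R2 ‖ R3 (parallel, all between nodes 0 and 1) = 1/(1/13000 + 1/2.4 + 1/82) = 2.331 Ω
R_th = 2.331 Ω
I_n = V_th/R_th = 0.001614/2.331 = 0.0006923 A, and R_n = R_th = 2.331 Ω

Final answer: I_n = 0.0006923 A, R_n = 2.331 Ω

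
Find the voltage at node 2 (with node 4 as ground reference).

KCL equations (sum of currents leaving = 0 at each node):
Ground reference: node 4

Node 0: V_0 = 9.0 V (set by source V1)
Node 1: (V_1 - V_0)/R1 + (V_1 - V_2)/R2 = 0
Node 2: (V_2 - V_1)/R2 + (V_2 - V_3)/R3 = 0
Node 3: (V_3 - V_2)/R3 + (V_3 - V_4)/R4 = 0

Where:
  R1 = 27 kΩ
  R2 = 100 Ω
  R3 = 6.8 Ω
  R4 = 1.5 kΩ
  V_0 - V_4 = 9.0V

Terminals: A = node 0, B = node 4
Nodal analysis, taking node 4 as the 0 V reference.
Source V1 fixes V_0 = 9 V.
KCL at each unknown node (sum of currents leaving = 0; resistances in Ω):
  Node 1: (V_1 - 9)/27000 + (V_1 - V_2)/100 = 0
  Node 2: (V_2 - V_1)/100 + (V_2 - V_3)/6.8 = 0
  Node 3: (V_3 - V_2)/6.8 + (V_3 - 0)/1500 = 0
Collecting terms (coefficients in siemens):
  0.01004·V_1 - 0.01·V_2 = 0.0003333
  0.1571·V_2 - 0.01·V_1 - 0.1471·V_3 = 0
  0.1477·V_3 - 0.1471·V_2 = 0
Solving these 3 simultaneous equations (Gaussian elimination) gives:
  V_1 = 0.5055 V, V_2 = 0.4741 V, V_3 = 0.4719 V
The requested potential is V_2 = 0.4741 V.

Final answer: V_2 = 0.4741 V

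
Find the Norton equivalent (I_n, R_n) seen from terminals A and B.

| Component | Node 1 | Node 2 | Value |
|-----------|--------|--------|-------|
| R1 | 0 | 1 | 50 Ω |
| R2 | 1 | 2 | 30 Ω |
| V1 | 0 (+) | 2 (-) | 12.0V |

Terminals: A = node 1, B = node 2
Find the Thévenin equivalent first; then I_n = V_th/R_th and R_n = R_th.
Step 1 — V_th is the open-circuit voltage V_A - V_B (nothing connected across the terminals).
Nodal analysis, taking node 2 as the 0 V reference.
Source V1 fixes V_0 = 12 V.
KCL at each unknown node (sum of currents leaving = 0; resistances in Ω):
  Node 1: (V_1 - 12)/50 + (V_1 - 0)/30 = 0
Collecting terms: 0.05333 × V_1 = 0.24  =>  V_1 = 4.5 V
V_th = V_1 - V_2 = 4.5 - 0 = 4.5 V
Step 2 — R_th: zero the source — replace V1 by a short circuit (node 2 merges into node 0) — and find the resistance seen between A (node 1) and B (node 0).
Reduce the network between node 1 (A) and node 0 (B) by series/parallel combination:
  Rp1 = R1 ‖ R2 (parallel, both between nodes 0 and 1) = 1/(1/50 + 1/30) = 18.75 Ω
R_th = 18.75 Ω
I_n = V_th/R_th = 4.5/18.75 = 0.24 A, and R_n = R_th = 18.75 Ω

Final answer: I_n = 0.24 A, R_n = 18.75 Ω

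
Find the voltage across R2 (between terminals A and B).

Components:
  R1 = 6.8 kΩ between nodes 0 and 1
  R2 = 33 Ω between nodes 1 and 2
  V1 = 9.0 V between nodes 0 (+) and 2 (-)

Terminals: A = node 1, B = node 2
R1 and R2 are in series across V1 (node 0 → node 1 → node 2), and the output A–B is taken across R2, so this is a voltage divider.
Series current: I = V1/(R1 + R2) = 9/(6800 + 33) = 9/6833 = 0.001317 A
V_R2 = I × R2 = V1 × R2/(R1 + R2) = 9 × 33/6833 = 0.04347 V

Final answer: 0.04347 V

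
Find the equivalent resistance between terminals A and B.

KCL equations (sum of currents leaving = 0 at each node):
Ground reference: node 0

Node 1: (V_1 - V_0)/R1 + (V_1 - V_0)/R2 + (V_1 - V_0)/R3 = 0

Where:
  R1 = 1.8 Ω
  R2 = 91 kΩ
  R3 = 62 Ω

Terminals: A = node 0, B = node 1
Reduce the network between node 0 (A) and node 1 (B) by series/parallel combination:
  Rp1 = R1 ‖ R2 ‖ R3 (parallel, all between nodes 0 and 1) = 1/(1/1.8 + 1/91000 + 1/62) = 1.749 Ω
R_eq = 1.749 Ω

Final answer: 1.749 Ω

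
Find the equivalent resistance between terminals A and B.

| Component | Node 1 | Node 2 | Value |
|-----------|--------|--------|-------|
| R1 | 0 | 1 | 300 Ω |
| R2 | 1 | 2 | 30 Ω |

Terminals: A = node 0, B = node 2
Reduce the network between node 0 (A) and node 2 (B) by series/parallel combination:
  Rs1 = R1 + R2 (series, joined only at node 1) = 300 + 30 = 330 Ω
R_eq = 330 Ω

Final answer: 330 Ω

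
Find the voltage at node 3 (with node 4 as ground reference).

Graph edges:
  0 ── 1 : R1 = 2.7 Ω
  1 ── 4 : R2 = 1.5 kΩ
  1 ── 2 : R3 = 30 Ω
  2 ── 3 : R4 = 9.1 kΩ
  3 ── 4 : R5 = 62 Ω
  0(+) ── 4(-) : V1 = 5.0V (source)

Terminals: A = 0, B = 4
Nodal analysis, taking node 4 as the 0 V reference.
Source V1 fixes V_0 = 5 V.
KCL at each unknown node (sum of currents leaving = 0; resistances in Ω):
  Node 1: (V_1 - 5)/2.7 + (V_1 - 0)/1500 + (V_1 - V_2)/30 = 0
  Node 2: (V_2 - V_1)/30 + (V_2 - V_3)/9100 = 0
  Node 3: (V_3 - V_2)/9100 + (V_3 - 0)/62 = 0
Collecting terms (coefficients in siemens):
  0.4044·V_1 - 0.03333·V_2 = 1.852
  0.03344·V_2 - 0.03333·V_1 - 0.0001099·V_3 = 0
  0.01624·V_3 - 0.0001099·V_2 = 0
Solving these 3 simultaneous equations (Gaussian elimination) gives:
  V_1 = 4.99 V, V_2 = 4.973 V, V_3 = 0.03365 V
The requested potential is V_3 = 0.03365 V.

Final answer: V_3 = 0.03365 V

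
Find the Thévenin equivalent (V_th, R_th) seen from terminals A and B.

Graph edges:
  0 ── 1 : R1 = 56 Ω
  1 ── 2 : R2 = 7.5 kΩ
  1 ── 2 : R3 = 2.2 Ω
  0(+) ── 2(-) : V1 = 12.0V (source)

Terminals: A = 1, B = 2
Step 1 — V_th is the open-circuit voltage V_A - V_B (nothing connected across the terminals).
Nodal analysis, taking node 2 as the 0 V reference.
Source V1 fixes V_0 = 12 V.
KCL at each unknown node (sum of currents leaving = 0; resistances in Ω):
  Node 1: (V_1 - 12)/56 + (V_1 - 0)/7500 + (V_1 - 0)/2.2 = 0
Collecting terms: 0.4725 × V_1 = 0.2143  =>  V_1 = 0.4535 V
V_th = V_1 - V_2 = 0.4535 - 0 = 0.4535 V
Step 2 — R_th: zero the source — replace V1 by a short circuit (node 2 merges into node 0) — and find the resistance seen between A (node 1) and B (node 0).
Reduce the network between node 1 (A) and node 0 (B) by series/parallel combination:
  Rp1 = R1 ‖ R2 ‖ R3 (parallel, all between nodes 0 and 1) = 1/(1/56 + 1/7500 + 1/2.2) = 2.116 Ω
R_th = 2.116 Ω

Final answer: V_th = 0.4535 V, R_th = 2.116 Ω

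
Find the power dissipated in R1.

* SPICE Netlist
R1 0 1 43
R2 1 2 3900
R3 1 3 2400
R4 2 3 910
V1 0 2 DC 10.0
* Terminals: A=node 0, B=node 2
Nodal analysis, taking node 2 as the 0 V reference.
Source V1 fixes V_0 = 10 V.
KCL at each unknown node (sum of currents leaving = 0; resistances in Ω):
  Node 1: (V_1 - 10)/43 + (V_1 - 0)/3900 + (V_1 - V_3)/2400 = 0
  Node 3: (V_3 - V_1)/2400 + (V_3 - 0)/910 = 0
Collecting terms (coefficients in siemens):
  0.02393·V_1 - 0.0004167·V_3 = 0.2326
  0.001516·V_3 - 0.0004167·V_1 = 0
Determinant D = (0.02393)(0.001516) - (-0.0004167)(-0.0004167) = 0.00003609
V_1 = [(0.2326)(0.001516) - (-0.0004167)(0)]/D = 9.765 V
V_3 = [(0.02393)(0) - (0.2326)(-0.0004167)]/D = 2.685 V
I_R1 = (V_0 - V_1)/R1 = (10 - 9.765)/43 = 0.005454 A
P_R1 = I_R1² × R1 = (0.005454)² × 43 = 0.001279 W

Final answer: 0.001279 W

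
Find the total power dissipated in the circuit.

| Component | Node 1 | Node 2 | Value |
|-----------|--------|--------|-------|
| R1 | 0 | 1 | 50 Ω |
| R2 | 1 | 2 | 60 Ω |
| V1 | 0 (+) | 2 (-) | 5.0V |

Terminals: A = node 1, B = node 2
Nodal analysis, taking node 2 as the 0 V reference.
Source V1 fixes V_0 = 5 V.
KCL at each unknown node (sum of currents leaving = 0; resistances in Ω):
  Node 1: (V_1 - 5)/50 + (V_1 - 0)/60 = 0
Collecting terms: 0.03667 × V_1 = 0.1  =>  V_1 = 2.727 V
Power in each resistor, P = (ΔV)²/R:
  P_R1 = (5 - 2.727)²/50 = 0.1033 W
  P_R2 = (2.727 - 0)²/60 = 0.124 W
P_total = P_R1 + P_R2 = 0.2273 W

Final answer: 0.2273 W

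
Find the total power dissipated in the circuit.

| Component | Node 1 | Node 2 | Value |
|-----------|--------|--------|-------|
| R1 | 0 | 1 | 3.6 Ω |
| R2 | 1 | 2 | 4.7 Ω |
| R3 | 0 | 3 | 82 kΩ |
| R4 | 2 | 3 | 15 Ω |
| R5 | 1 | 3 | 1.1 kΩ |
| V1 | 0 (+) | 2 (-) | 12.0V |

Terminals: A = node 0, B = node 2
Nodal analysis, taking node 2 as the 0 V reference.
Source V1 fixes V_0 = 12 V.
KCL at each unknown node (sum of currents leaving = 0; resistances in Ω):
  Node 1: (V_1 - 12)/3.6 + (V_1 - 0)/4.7 + (V_1 - V_3)/1100 = 0
  Node 3: (V_3 - 12)/82000 + (V_3 - 0)/15 + (V_3 - V_1)/1100 = 0
Collecting terms (coefficients in siemens):
  0.4915·V_1 - 0.0009091·V_3 = 3.333
  0.06759·V_3 - 0.0009091·V_1 = 0.0001463
Determinant D = (0.4915)(0.06759) - (-0.0009091)(-0.0009091) = 0.03322
V_1 = [(3.333)(0.06759) - (-0.0009091)(0.0001463)]/D = 6.783 V
V_3 = [(0.4915)(0.0001463) - (3.333)(-0.0009091)]/D = 0.0934 V
Power in each resistor, P = (ΔV)²/R:
  P_R1 = (12 - 6.783)²/3.6 = 7.561 W
  P_R2 = (6.783 - 0)²/4.7 = 9.789 W
  P_R3 = (12 - 0.0934)²/82000 = 0.001729 W
  P_R4 = (0 - 0.0934)²/15 = 0.0005815 W
  P_R5 = (6.783 - 0.0934)²/1100 = 0.04068 W
P_total = P_R1 + P_R2 + P_R3 + P_R4 + P_R5 = 17.39 W

Final answer: 17.39 W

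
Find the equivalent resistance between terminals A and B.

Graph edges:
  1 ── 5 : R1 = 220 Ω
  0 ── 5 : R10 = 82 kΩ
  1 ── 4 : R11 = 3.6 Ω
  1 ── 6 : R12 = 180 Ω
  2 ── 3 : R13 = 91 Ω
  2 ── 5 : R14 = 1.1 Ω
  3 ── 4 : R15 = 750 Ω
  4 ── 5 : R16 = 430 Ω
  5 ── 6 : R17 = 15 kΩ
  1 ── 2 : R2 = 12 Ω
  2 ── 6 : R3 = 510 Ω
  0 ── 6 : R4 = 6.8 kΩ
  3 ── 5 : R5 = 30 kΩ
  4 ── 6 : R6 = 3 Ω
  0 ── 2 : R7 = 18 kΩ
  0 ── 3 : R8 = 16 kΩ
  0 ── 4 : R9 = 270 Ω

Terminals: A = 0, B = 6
The network is not a plain series/parallel combination. Inject a 1 A test current into terminal A (node 0) and return it from terminal B (node 6); then R_eq = V_A / (1 A).
Nodal analysis, taking node 6 as the 0 V reference.
Current source I_test pushes 1 A into node 0 and draws it out of node 6.
KCL at each unknown node (sum of currents leaving = 0; resistances in Ω):
  Node 0: (V_0 - 0)/6800 + (V_0 - V_2)/18000 + (V_0 - V_3)/16000 + (V_0 - V_4)/270 + (V_0 - V_5)/82000 - 1 = 0
  Node 1: (V_1 - V_5)/220 + (V_1 - V_2)/12 + (V_1 - V_4)/3.6 + (V_1 - 0)/180 = 0
  Node 2: (V_2 - V_0)/18000 + (V_2 - V_1)/12 + (V_2 - 0)/510 + (V_2 - V_3)/91 + (V_2 - V_5)/1.1 = 0
  Node 3: (V_3 - V_0)/16000 + (V_3 - V_2)/91 + (V_3 - V_5)/30000 + (V_3 - V_4)/750 = 0
  Node 4: (V_4 - V_0)/270 + (V_4 - V_1)/3.6 + (V_4 - V_3)/750 + (V_4 - 0)/3 + (V_4 - V_5)/430 = 0
  Node 5: (V_5 - V_0)/82000 + (V_5 - V_1)/220 + (V_5 - V_2)/1.1 + (V_5 - V_3)/30000 + (V_5 - V_4)/430 + (V_5 - 0)/15000 = 0
Collecting terms (coefficients in siemens):
  0.003981·V_0 - 0.00005556·V_2 - 0.0000625·V_3 - 0.003704·V_4 - 0.0000122·V_5 = 1
  0.3712·V_1 - 0.08333·V_2 - 0.2778·V_4 - 0.004545·V_5 = 0
  1.005·V_2 - 0.00005556·V_0 - 0.08333·V_1 - 0.01099·V_3 - 0.9091·V_5 = 0
  0.01242·V_3 - 0.0000625·V_0 - 0.01099·V_2 - 0.001333·V_4 - 0.00003333·V_5 = 0
  0.6185·V_4 - 0.003704·V_0 - 0.2778·V_1 - 0.001333·V_3 - 0.002326·V_5 = 0
  0.9161·V_5 - 0.0000122·V_0 - 0.004545·V_1 - 0.9091·V_2 - 0.00003333·V_3 - 0.002326·V_4 = 0
Solving these 6 simultaneous equations (Gaussian elimination) gives:
  V_0 = 253.9 V, V_1 = 2.849 V, V_2 = 3.117 V, V_3 = 4.348 V
  V_4 = 2.822 V, V_5 = 3.118 V
R_eq = V_0 / 1 A = 253.9 Ω

Final answer: 253.9 Ω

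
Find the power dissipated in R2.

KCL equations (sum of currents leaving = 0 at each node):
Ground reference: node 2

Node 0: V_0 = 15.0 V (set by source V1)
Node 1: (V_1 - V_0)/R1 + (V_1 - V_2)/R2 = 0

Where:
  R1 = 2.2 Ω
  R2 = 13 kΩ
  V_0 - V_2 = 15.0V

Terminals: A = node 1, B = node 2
Nodal analysis, taking node 2 as the 0 V reference.
Source V1 fixes V_0 = 15 V.
KCL at each unknown node (sum of currents leaving = 0; resistances in Ω):
  Node 1: (V_1 - 15)/2.2 + (V_1 - 0)/13000 = 0
Collecting terms: 0.4546 × V_1 = 6.818  =>  V_1 = 15 V
I_R2 = (V_1 - V_2)/R2 = (15 - 0)/13000 = 0.001154 A
P_R2 = I_R2² × R2 = (0.001154)² × 13000 = 0.0173 W

Final answer: 0.0173 W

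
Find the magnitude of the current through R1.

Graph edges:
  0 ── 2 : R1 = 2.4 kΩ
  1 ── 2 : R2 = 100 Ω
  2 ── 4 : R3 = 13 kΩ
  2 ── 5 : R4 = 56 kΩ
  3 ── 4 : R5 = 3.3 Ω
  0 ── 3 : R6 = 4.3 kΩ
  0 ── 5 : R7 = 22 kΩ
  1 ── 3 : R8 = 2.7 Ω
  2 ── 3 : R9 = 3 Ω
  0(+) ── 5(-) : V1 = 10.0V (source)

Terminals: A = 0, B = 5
Nodal analysis, taking node 5 as the 0 V reference.
Source V1 fixes V_0 = 10 V.
KCL at each unknown node (sum of currents leaving = 0; resistances in Ω):
  Node 1: (V_1 - V_2)/100 + (V_1 - V_3)/2.7 = 0
  Node 2: (V_2 - 10)/2400 + (V_2 - V_1)/100 + (V_2 - V_4)/13000 + (V_2 - 0)/56000 + (V_2 - V_3)/3 = 0
  Node 3: (V_3 - V_4)/3.3 + (V_3 - 10)/4300 + (V_3 - V_1)/2.7 + (V_3 - V_2)/3 = 0
  Node 4: (V_4 - V_2)/13000 + (V_4 - V_3)/3.3 = 0
Collecting terms (coefficients in siemens):
  0.3804·V_1 - 0.01·V_2 - 0.3704·V_3 = 0
  0.3438·V_2 - 0.01·V_1 - 0.3333·V_3 - 0.00007692·V_4 = 0.004167
  1.007·V_3 - 0.3704·V_1 - 0.3333·V_2 - 0.303·V_4 = 0.002326
  0.3031·V_4 - 0.00007692·V_2 - 0.303·V_3 = 0
Solving these 4 simultaneous equations (Gaussian elimination) gives:
  V_1 = 9.732 V, V_2 = 9.732 V, V_3 = 9.732 V, V_4 = 9.732 V
I_R1 = (V_0 - V_2)/R1 = (10 - 9.732)/2400 = 0.0001116 A
|I_R1| = 0.0001116 A

Final answer: |I_R1| = 0.0001116 A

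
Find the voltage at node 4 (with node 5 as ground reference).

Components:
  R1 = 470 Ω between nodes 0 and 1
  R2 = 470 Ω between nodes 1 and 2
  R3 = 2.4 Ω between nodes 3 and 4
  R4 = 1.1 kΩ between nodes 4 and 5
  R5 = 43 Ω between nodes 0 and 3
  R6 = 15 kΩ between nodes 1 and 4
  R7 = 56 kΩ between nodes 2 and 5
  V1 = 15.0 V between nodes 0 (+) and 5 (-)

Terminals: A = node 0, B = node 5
Nodal analysis, taking node 5 as the 0 V reference.
Source V1 fixes V_0 = 15 V.
KCL at each unknown node (sum of currents leaving = 0; resistances in Ω):
  Node 1: (V_1 - 15)/470 + (V_1 - V_2)/470 + (V_1 - V_4)/15000 = 0
  Node 2: (V_2 - V_1)/470 + (V_2 - 0)/56000 = 0
  Node 3: (V_3 - V_4)/2.4 + (V_3 - 15)/43 = 0
  Node 4: (V_4 - V_3)/2.4 + (V_4 - 0)/1100 + (V_4 - V_1)/15000 = 0
Collecting terms (coefficients in siemens):
  0.004322·V_1 - 0.002128·V_2 - 0.00006667·V_4 = 0.03191
  0.002146·V_2 - 0.002128·V_1 = 0
  0.4399·V_3 - 0.4167·V_4 = 0.3488
  0.4176·V_4 - 0.00006667·V_1 - 0.4167·V_3 = 0
Solving these 4 simultaneous equations (Gaussian elimination) gives:
  V_1 = 14.86 V, V_2 = 14.74 V, V_3 = 14.44 V, V_4 = 14.41 V
The requested potential is V_4 = 14.41 V.

Final answer: V_4 = 14.41 V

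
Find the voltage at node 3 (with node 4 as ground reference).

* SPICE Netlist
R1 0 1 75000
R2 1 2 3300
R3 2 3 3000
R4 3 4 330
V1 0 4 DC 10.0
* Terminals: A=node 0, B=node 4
Nodal analysis, taking node 4 as the 0 V reference.
Source V1 fixes V_0 = 10 V.
KCL at each unknown node (sum of currents leaving = 0; resistances in Ω):
  Node 1: (V_1 - 10)/75000 + (V_1 - V_2)/3300 = 0
  Node 2: (V_2 - V_1)/3300 + (V_2 - V_3)/3000 = 0
  Node 3: (V_3 - V_2)/3000 + (V_3 - 0)/330 = 0
Collecting terms (coefficients in siemens):
  0.0003164·V_1 - 0.000303·V_2 = 0.0001333
  0.0006364·V_2 - 0.000303·V_1 - 0.0003333·V_3 = 0
  0.003364·V_3 - 0.0003333·V_2 = 0
Solving these 3 simultaneous equations (Gaussian elimination) gives:
  V_1 = 0.8122 V, V_2 = 0.4079 V, V_3 = 0.04043 V
The requested potential is V_3 = 0.04043 V.

Final answer: V_3 = 0.04043 V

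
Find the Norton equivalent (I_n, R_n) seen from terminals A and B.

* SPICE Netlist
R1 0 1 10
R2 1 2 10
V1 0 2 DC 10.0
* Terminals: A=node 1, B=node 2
Find the Thévenin equivalent first; then I_n = V_th/R_th and R_n = R_th.
Step 1 — V_th is the open-circuit voltage V_A - V_B (nothing connected across the terminals).
Nodal analysis, taking node 2 as the 0 V reference.
Source V1 fixes V_0 = 10 V.
KCL at each unknown node (sum of currents leaving = 0; resistances in Ω):
  Node 1: (V_1 - 10)/10 + (V_1 - 0)/10 = 0
Collecting terms: 0.2 × V_1 = 1  =>  V_1 = 5 V
V_th = V_1 - V_2 = 5 - 0 = 5 V
Step 2 — R_th: zero the source — replace V1 by a short circuit (node 2 merges into node 0) — and find the resistance seen between A (node 1) and B (node 0).
Reduce the network between node 1 (A) and node 0 (B) by series/parallel combination:
  Rp1 = R1 ‖ R2 (parallel, both between nodes 0 and 1) = 1/(1/10 + 1/10) = 5 Ω
R_th = 5 Ω
I_n = V_th/R_th = 5/5 = 1 A, and R_n = R_th = 5 Ω

Final answer: I_n = 1 A, R_n = 5 Ω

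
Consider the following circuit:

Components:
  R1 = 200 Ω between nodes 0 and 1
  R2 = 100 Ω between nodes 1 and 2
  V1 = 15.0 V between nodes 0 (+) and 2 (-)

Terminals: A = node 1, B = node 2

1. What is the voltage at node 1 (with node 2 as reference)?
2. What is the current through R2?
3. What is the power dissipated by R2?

Nodal analysis, taking node 2 as the 0 V reference.
Source V1 fixes V_0 = 15 V.
KCL at each unknown node (sum of currents leaving = 0; resistances in Ω):
  Node 1: (V_1 - 15)/200 + (V_1 - 0)/100 = 0
Collecting terms: 0.015 × V_1 = 0.075  =>  V_1 = 5 V
Part 1:
  Read off the nodal solution: V_1 = 5 V
Part 2:
  I_R2 = (V_1 - V_2)/R2 = (5 - 0)/100 = 0.05 A
  Magnitude: I_R2 = 0.05 A
Part 3:
  I_R2 = (V_1 - V_2)/R2 = (5 - 0)/100 = 0.05 A
  P_R2 = I_R2² × R2 = (0.05)² × 100 = 0.25 W

Final answers:
1. V_1 = 5 V
2. I_R2 = 0.05 A
3. P_R2 = 0.25 W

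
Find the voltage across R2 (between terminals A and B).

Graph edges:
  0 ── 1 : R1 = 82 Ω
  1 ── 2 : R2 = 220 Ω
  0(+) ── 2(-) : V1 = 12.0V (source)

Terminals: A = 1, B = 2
R1 and R2 are in series across V1 (node 0 → node 1 → node 2), and the output A–B is taken across R2, so this is a voltage divider.
Series current: I = V1/(R1 + R2) = 12/(82 + 220) = 12/302 = 0.03974 A
V_R2 = I × R2 = V1 × R2/(R1 + R2) = 12 × 220/302 = 8.742 V

Final answer: 8.742 V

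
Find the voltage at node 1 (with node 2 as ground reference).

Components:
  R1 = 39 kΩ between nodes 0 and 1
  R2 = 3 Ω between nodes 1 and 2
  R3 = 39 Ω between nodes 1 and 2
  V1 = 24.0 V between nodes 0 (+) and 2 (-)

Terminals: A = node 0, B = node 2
Nodal analysis, taking node 2 as the 0 V reference.
Source V1 fixes V_0 = 24 V.
KCL at each unknown node (sum of currents leaving = 0; resistances in Ω):
  Node 1: (V_1 - 24)/39000 + (V_1 - 0)/3 + (V_1 - 0)/39 = 0
Collecting terms: 0.359 × V_1 = 0.0006154  =>  V_1 = 0.001714 V
The requested potential is V_1 = 0.001714 V.

Final answer: V_1 = 0.001714 V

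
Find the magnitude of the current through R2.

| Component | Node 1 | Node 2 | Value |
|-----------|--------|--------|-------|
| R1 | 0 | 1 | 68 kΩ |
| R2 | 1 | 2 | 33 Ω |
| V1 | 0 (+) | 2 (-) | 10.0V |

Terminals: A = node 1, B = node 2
Nodal analysis, taking node 2 as the 0 V reference.
Source V1 fixes V_0 = 10 V.
KCL at each unknown node (sum of currents leaving = 0; resistances in Ω):
  Node 1: (V_1 - 10)/68000 + (V_1 - 0)/33 = 0
Collecting terms: 0.03032 × V_1 = 0.0001471  =>  V_1 = 0.004851 V
I_R2 = (V_1 - V_2)/R2 = (0.004851 - 0)/33 = 0.000147 A
|I_R2| = 0.000147 A

Final answer: |I_R2| = 0.000147 A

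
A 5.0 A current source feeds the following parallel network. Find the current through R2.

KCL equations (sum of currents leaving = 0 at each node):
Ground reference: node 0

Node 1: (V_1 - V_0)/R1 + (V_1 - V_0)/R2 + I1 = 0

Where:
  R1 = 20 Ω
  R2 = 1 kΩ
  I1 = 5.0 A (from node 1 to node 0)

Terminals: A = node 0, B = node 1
All resistors sit directly between nodes 0 and 1, so they are in parallel and share one voltage V; the full source current 5 A splits among them.
1/R_par = 1/20 + 1/1000 = 0.051 S  =>  R_par = 19.61 Ω
V = I × R_par = 5 × 19.61 = 98.04 V
I_R2 = V/R2 = 98.04/1000 = 0.09804 A

Final answer: 0.09804 A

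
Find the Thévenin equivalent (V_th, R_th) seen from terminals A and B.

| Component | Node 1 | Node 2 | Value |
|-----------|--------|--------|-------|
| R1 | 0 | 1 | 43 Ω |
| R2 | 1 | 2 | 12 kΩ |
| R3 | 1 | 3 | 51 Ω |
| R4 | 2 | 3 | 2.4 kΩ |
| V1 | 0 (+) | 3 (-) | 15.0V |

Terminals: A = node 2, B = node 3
Step 1 — V_th is the open-circuit voltage V_A - V_B (nothing connected across the terminals).
Nodal analysis, taking node 3 as the 0 V reference.
Source V1 fixes V_0 = 15 V.
KCL at each unknown node (sum of currents leaving = 0; resistances in Ω):
  Node 1: (V_1 - 15)/43 + (V_1 - V_2)/12000 + (V_1 - 0)/51 = 0
  Node 2: (V_2 - V_1)/12000 + (V_2 - 0)/2400 = 0
Collecting terms (coefficients in siemens):
  0.04295·V_1 - 0.00008333·V_2 = 0.3488
  0.0005·V_2 - 0.00008333·V_1 = 0
Determinant D = (0.04295)(0.0005) - (-0.00008333)(-0.00008333) = 0.00002147
V_1 = [(0.3488)(0.0005) - (-0.00008333)(0)]/D = 8.125 V
V_2 = [(0.04295)(0) - (0.3488)(-0.00008333)]/D = 1.354 V
V_th = V_2 - V_3 = 1.354 - 0 = 1.354 V
Step 2 — R_th: zero the source — replace V1 by a short circuit (node 3 merges into node 0) — and find the resistance seen between A (node 2) and B (node 0).
Reduce the network between node 2 (A) and node 0 (B) by series/parallel combination:
  Rp1 = R1 ‖ R3 (parallel, both between nodes 0 and 1) = 1/(1/43 + 1/51) = 23.33 Ω
  Rs1 = R2 + Rp1 (series, joined only at node 1) = 12000 + 23.33 = 12020 Ω
  Rp2 = R4 ‖ Rs1 (parallel, both between nodes 0 and 2) = 1/(1/2400 + 1/12020) = 2001 Ω
R_th = 2.001 kΩ

Final answer: V_th = 1.354 V, R_th = 2.001 kΩ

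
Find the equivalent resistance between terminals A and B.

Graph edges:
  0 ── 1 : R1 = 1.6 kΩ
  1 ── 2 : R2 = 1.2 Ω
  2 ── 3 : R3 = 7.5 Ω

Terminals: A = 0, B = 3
Reduce the network between node 0 (A) and node 3 (B) by series/parallel combination:
  Rs1 = R1 + R2 (series, joined only at node 1) = 1600 + 1.2 = 1601 Ω
  Rs2 = R3 + Rs1 (series, joined only at node 2) = 7.5 + 1601 = 1609 Ω
R_eq = 1.609 kΩ

Final answer: 1.609 kΩ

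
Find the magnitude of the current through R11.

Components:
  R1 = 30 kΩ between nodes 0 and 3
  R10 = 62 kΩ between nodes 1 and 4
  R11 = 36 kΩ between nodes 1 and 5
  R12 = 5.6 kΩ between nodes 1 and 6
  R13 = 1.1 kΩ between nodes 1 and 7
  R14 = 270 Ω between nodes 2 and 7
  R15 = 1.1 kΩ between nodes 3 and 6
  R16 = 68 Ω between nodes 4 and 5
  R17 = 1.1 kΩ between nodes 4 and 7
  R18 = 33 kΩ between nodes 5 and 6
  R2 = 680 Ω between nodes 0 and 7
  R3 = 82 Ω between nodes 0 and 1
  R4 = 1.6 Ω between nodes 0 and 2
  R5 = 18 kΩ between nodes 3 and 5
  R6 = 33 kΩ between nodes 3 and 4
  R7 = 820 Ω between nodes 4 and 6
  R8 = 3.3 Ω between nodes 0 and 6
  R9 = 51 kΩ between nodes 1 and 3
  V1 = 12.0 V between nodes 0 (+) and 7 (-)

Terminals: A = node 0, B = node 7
Nodal analysis, taking node 7 as the 0 V reference.
Source V1 fixes V_0 = 12 V.
KCL at each unknown node (sum of currents leaving = 0; resistances in Ω):
  Node 1: (V_1 - 12)/82 + (V_1 - V_3)/51000 + (V_1 - V_4)/62000 + (V_1 - V_5)/36000 + (V_1 - V_6)/5600 + (V_1 - 0)/1100 = 0
  Node 2: (V_2 - 12)/1.6 + (V_2 - 0)/270 = 0
  Node 3: (V_3 - 12)/30000 + (V_3 - V_5)/18000 + (V_3 - V_4)/33000 + (V_3 - V_1)/51000 + (V_3 - V_6)/1100 = 0
  Node 4: (V_4 - V_3)/33000 + (V_4 - V_6)/820 + (V_4 - V_1)/62000 + (V_4 - V_5)/68 + (V_4 - 0)/1100 = 0
  Node 5: (V_5 - V_3)/18000 + (V_5 - V_1)/36000 + (V_5 - V_4)/68 + (V_5 - V_6)/33000 = 0
  Node 6: (V_6 - V_4)/820 + (V_6 - 12)/3.3 + (V_6 - V_1)/5600 + (V_6 - V_3)/1100 + (V_6 - V_5)/33000 = 0
Collecting terms (coefficients in siemens):
  0.01335·V_1 - 0.00001961·V_3 - 0.00001613·V_4 - 0.00002778·V_5 - 0.0001786·V_6 = 0.1463
  0.6287·V_2 = 7.5
  0.001048·V_3 - 0.00001961·V_1 - 0.0000303·V_4 - 0.00005556·V_5 - 0.0009091·V_6 = 0.0004
  0.01688·V_4 - 0.00001613·V_1 - 0.0000303·V_3 - 0.01471·V_5 - 0.00122·V_6 = 0
  0.01482·V_5 - 0.00002778·V_1 - 0.00005556·V_3 - 0.01471·V_4 - 0.0000303·V_6 = 0
  0.3054·V_6 - 0.0001786·V_1 - 0.0009091·V_3 - 0.00122·V_4 - 0.0000303·V_5 = 3.636
Solving these 6 simultaneous equations (Gaussian elimination) gives:
  V_1 = 11.17 V, V_2 = 11.93 V, V_3 = 11.57 V, V_4 = 7.188 V
  V_5 = 7.222 V, V_6 = 11.98 V
I_R11 = (V_1 - V_5)/R11 = (11.17 - 7.222)/36000 = 0.0001096 A
|I_R11| = 0.0001096 A

Final answer: |I_R11| = 0.0001096 A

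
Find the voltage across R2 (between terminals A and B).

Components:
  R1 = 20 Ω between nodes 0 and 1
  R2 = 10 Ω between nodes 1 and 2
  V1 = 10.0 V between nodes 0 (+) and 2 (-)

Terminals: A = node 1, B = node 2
R1 and R2 are in series across V1 (node 0 → node 1 → node 2), and the output A–B is taken across R2, so this is a voltage divider.
Series current: I = V1/(R1 + R2) = 10/(20 + 10) = 10/30 = 0.3333 A
V_R2 = I × R2 = V1 × R2/(R1 + R2) = 10 × 10/30 = 3.333 V

Final answer: 3.333 V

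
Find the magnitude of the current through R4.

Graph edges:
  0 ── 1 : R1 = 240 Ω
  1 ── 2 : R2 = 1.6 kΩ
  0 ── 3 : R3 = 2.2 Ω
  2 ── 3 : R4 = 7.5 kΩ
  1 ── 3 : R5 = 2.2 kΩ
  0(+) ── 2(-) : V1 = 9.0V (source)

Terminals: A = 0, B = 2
Nodal analysis, taking node 2 as the 0 V reference.
Source V1 fixes V_0 = 9 V.
KCL at each unknown node (sum of currents leaving = 0; resistances in Ω):
  Node 1: (V_1 - 9)/240 + (V_1 - 0)/1600 + (V_1 - V_3)/2200 = 0
  Node 3: (V_3 - 9)/2.2 + (V_3 - 0)/7500 + (V_3 - V_1)/2200 = 0
Collecting terms (coefficients in siemens):
  0.005246·V_1 - 0.0004545·V_3 = 0.0375
  0.4551·V_3 - 0.0004545·V_1 = 4.091
Determinant D = (0.005246)(0.4551) - (-0.0004545)(-0.0004545) = 0.002388
V_1 = [(0.0375)(0.4551) - (-0.0004545)(4.091)]/D = 7.927 V
V_3 = [(0.005246)(4.091) - (0.0375)(-0.0004545)]/D = 8.996 V
I_R4 = (V_2 - V_3)/R4 = (0 - 8.996)/7500 = -0.0012 A
|I_R4| = 0.0012 A

Final answer: |I_R4| = 0.0012 A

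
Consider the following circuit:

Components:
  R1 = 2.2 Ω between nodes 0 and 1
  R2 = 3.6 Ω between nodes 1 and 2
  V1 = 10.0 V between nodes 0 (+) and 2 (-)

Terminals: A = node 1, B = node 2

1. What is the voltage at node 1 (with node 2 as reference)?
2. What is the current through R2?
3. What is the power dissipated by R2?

Nodal analysis, taking node 2 as the 0 V reference.
Source V1 fixes V_0 = 10 V.
KCL at each unknown node (sum of currents leaving = 0; resistances in Ω):
  Node 1: (V_1 - 10)/2.2 + (V_1 - 0)/3.6 = 0
Collecting terms: 0.7323 × V_1 = 4.545  =>  V_1 = 6.207 V
Part 1:
  Read off the nodal solution: V_1 = 6.207 V
Part 2:
  I_R2 = (V_1 - V_2)/R2 = (6.207 - 0)/3.6 = 1.724 A
  Magnitude: I_R2 = 1.724 A
Part 3:
  I_R2 = (V_1 - V_2)/R2 = (6.207 - 0)/3.6 = 1.724 A
  P_R2 = I_R2² × R2 = (1.724)² × 3.6 = 10.7 W

Final answers:
1. V_1 = 6.207 V
2. I_R2 = 1.724 A
3. P_R2 = 10.7 W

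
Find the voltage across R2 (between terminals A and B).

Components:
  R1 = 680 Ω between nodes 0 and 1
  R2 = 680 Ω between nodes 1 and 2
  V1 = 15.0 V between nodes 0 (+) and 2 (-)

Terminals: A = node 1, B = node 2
R1 and R2 are in series across V1 (node 0 → node 1 → node 2), and the output A–B is taken across R2, so this is a voltage divider.
Series current: I = V1/(R1 + R2) = 15/(680 + 680) = 15/1360 = 0.01103 A
V_R2 = I × R2 = V1 × R2/(R1 + R2) = 15 × 680/1360 = 7.5 V

Final answer: 7.5 V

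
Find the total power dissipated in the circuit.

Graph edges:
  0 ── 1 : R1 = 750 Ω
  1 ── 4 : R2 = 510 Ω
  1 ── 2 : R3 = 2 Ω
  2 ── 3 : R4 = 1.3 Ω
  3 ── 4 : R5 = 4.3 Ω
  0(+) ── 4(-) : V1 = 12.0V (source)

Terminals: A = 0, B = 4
Nodal analysis, taking node 4 as the 0 V reference.
Source V1 fixes V_0 = 12 V.
KCL at each unknown node (sum of currents leaving = 0; resistances in Ω):
  Node 1: (V_1 - 12)/750 + (V_1 - 0)/510 + (V_1 - V_2)/2 = 0
  Node 2: (V_2 - V_1)/2 + (V_2 - V_3)/1.3 = 0
  Node 3: (V_3 - V_2)/1.3 + (V_3 - 0)/4.3 = 0
Collecting terms (coefficients in siemens):
  0.5033·V_1 - 0.5·V_2 = 0.016
  1.269·V_2 - 0.5·V_1 - 0.7692·V_3 = 0
  1.002·V_3 - 0.7692·V_2 = 0
Solving these 3 simultaneous equations (Gaussian elimination) gives:
  V_1 = 0.1186 V, V_2 = 0.08741 V, V_3 = 0.06712 V
Power in each resistor, P = (ΔV)²/R:
  P_R1 = (12 - 0.1186)²/750 = 0.1882 W
  P_R2 = (0.1186 - 0)²/510 = 0.00002759 W
  P_R3 = (0.1186 - 0.08741)²/2 = 0.0004873 W
  P_R4 = (0.08741 - 0.06712)²/1.3 = 0.0003167 W
  P_R5 = (0.06712 - 0)²/4.3 = 0.001048 W
P_total = P_R1 + P_R2 + P_R3 + P_R4 + P_R5 = 0.1901 W

Final answer: 0.1901 W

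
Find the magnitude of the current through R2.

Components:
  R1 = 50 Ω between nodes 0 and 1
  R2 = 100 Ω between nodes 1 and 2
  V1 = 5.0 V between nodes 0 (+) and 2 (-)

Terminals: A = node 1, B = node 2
Nodal analysis, taking node 2 as the 0 V reference.
Source V1 fixes V_0 = 5 V.
KCL at each unknown node (sum of currents leaving = 0; resistances in Ω):
  Node 1: (V_1 - 5)/50 + (V_1 - 0)/100 = 0
Collecting terms: 0.03 × V_1 = 0.1  =>  V_1 = 3.333 V
I_R2 = (V_1 - V_2)/R2 = (3.333 - 0)/100 = 0.03333 A
|I_R2| = 0.03333 A

Final answer: |I_R2| = 0.03333 A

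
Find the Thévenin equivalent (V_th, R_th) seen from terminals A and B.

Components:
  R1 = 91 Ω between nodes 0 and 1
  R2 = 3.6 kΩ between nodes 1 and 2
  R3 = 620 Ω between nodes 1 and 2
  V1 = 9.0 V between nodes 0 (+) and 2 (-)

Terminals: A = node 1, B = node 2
Step 1 — V_th is the open-circuit voltage V_A - V_B (nothing connected across the terminals).
Nodal analysis, taking node 2 as the 0 V reference.
Source V1 fixes V_0 = 9 V.
KCL at each unknown node (sum of currents leaving = 0; resistances in Ω):
  Node 1: (V_1 - 9)/91 + (V_1 - 0)/3600 + (V_1 - 0)/620 = 0
Collecting terms: 0.01288 × V_1 = 0.0989  =>  V_1 = 7.679 V
V_th = V_1 - V_2 = 7.679 - 0 = 7.679 V
Step 2 — R_th: zero the source — replace V1 by a short circuit (node 2 merges into node 0) — and find the resistance seen between A (node 1) and B (node 0).
Reduce the network between node 1 (A) and node 0 (B) by series/parallel combination:
  Rp1 = R1 ‖ R2 ‖ R3 (parallel, all between nodes 0 and 1) = 1/(1/91 + 1/3600 + 1/620) = 77.64 Ω
R_th = 77.64 Ω

Final answer: V_th = 7.679 V, R_th = 77.64 Ω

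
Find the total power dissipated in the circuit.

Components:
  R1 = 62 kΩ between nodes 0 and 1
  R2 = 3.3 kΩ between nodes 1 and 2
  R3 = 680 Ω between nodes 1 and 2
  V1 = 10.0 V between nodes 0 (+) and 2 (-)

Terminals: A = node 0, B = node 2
Nodal analysis, taking node 2 as the 0 V reference.
Source V1 fixes V_0 = 10 V.
KCL at each unknown node (sum of currents leaving = 0; resistances in Ω):
  Node 1: (V_1 - 10)/62000 + (V_1 - 0)/3300 + (V_1 - 0)/680 = 0
Collecting terms: 0.00179 × V_1 = 0.0001613  =>  V_1 = 0.09012 V
Power in each resistor, P = (ΔV)²/R:
  P_R1 = (10 - 0.09012)²/62000 = 0.001584 W
  P_R2 = (0.09012 - 0)²/3300 = 0.000002461 W
  P_R3 = (0.09012 - 0)²/680 = 0.00001194 W
P_total = P_R1 + P_R2 + P_R3 = 0.001598 W

Final answer: 0.001598 W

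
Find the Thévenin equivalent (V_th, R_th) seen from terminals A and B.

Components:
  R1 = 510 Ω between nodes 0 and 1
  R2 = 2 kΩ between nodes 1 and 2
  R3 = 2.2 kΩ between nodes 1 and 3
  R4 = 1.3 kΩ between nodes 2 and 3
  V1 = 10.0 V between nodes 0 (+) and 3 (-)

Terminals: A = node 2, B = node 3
Step 1 — V_th is the open-circuit voltage V_A - V_B (nothing connected across the terminals).
Nodal analysis, taking node 3 as the 0 V reference.
Source V1 fixes V_0 = 10 V.
KCL at each unknown node (sum of currents leaving = 0; resistances in Ω):
  Node 1: (V_1 - 10)/510 + (V_1 - V_2)/2000 + (V_1 - 0)/2200 = 0
  Node 2: (V_2 - V_1)/2000 + (V_2 - 0)/1300 = 0
Collecting terms (coefficients in siemens):
  0.002915·V_1 - 0.0005·V_2 = 0.01961
  0.001269·V_2 - 0.0005·V_1 = 0
Determinant D = (0.002915)(0.001269) - (-0.0005)(-0.0005) = 0.00000345
V_1 = [(0.01961)(0.001269) - (-0.0005)(0)]/D = 7.213 V
V_2 = [(0.002915)(0) - (0.01961)(-0.0005)]/D = 2.842 V
V_th = V_2 - V_3 = 2.842 - 0 = 2.842 V
Step 2 — R_th: zero the source — replace V1 by a short circuit (node 3 merges into node 0) — and find the resistance seen between A (node 2) and B (node 0).
Reduce the network between node 2 (A) and node 0 (B) by series/parallel combination:
  Rp1 = R1 ‖ R3 (parallel, both between nodes 0 and 1) = 1/(1/510 + 1/2200) = 414 Ω
  Rs1 = R2 + Rp1 (series, joined only at node 1) = 2000 + 414 = 2414 Ω
  Rp2 = R4 ‖ Rs1 (parallel, both between nodes 0 and 2) = 1/(1/1300 + 1/2414) = 845 Ω
R_th = 845 Ω

Final answer: V_th = 2.842 V, R_th = 845 Ω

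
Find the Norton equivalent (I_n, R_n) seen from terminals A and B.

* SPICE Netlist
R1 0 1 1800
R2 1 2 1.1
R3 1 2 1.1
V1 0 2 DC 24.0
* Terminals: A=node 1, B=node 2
Find the Thévenin equivalent first; then I_n = V_th/R_th and R_n = R_th.
Step 1 — V_th is the open-circuit voltage V_A - V_B (nothing connected across the terminals).
Nodal analysis, taking node 2 as the 0 V reference.
Source V1 fixes V_0 = 24 V.
KCL at each unknown node (sum of currents leaving = 0; resistances in Ω):
  Node 1: (V_1 - 24)/1800 + (V_1 - 0)/1.1 + (V_1 - 0)/1.1 = 0
Collecting terms: 1.819 × V_1 = 0.01333  =>  V_1 = 0.007331 V
V_th = V_1 - V_2 = 0.007331 - 0 = 0.007331 V
Step 2 — R_th: zero the source — replace V1 by a short circuit (node 2 merges into node 0) — and find the resistance seen between A (node 1) and B (node 0).
Reduce the network between node 1 (A) and node 0 (B) by series/parallel combination:
  Rp1 = R1 ‖ R2 ‖ R3 (parallel, all between nodes 0 and 1) = 1/(1/1800 + 1/1.1 + 1/1.1) = 0.5498 Ω
R_th = 0.5498 Ω
I_n = V_th/R_th = 0.007331/0.5498 = 0.01333 A, and R_n = R_th = 0.5498 Ω

Final answer: I_n = 0.01333 A, R_n = 0.5498 Ω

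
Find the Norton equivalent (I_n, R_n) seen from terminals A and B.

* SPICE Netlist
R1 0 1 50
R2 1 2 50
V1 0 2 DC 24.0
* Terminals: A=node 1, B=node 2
Find the Thévenin equivalent first; then I_n = V_th/R_th and R_n = R_th.
Step 1 — V_th is the open-circuit voltage V_A - V_B (nothing connected across the terminals).
Nodal analysis, taking node 2 as the 0 V reference.
Source V1 fixes V_0 = 24 V.
KCL at each unknown node (sum of currents leaving = 0; resistances in Ω):
  Node 1: (V_1 - 24)/50 + (V_1 - 0)/50 = 0
Collecting terms: 0.04 × V_1 = 0.48  =>  V_1 = 12 V
V_th = V_1 - V_2 = 12 - 0 = 12 V
Step 2 — R_th: zero the source — replace V1 by a short circuit (node 2 merges into node 0) — and find the resistance seen between A (node 1) and B (node 0).
Reduce the network between node 1 (A) and node 0 (B) by series/parallel combination:
  Rp1 = R1 ‖ R2 (parallel, both between nodes 0 and 1) = 1/(1/50 + 1/50) = 25 Ω
R_th = 25 Ω
I_n = V_th/R_th = 12/25 = 0.48 A, and R_n = R_th = 25 Ω

Final answer: I_n = 0.48 A, R_n = 25 Ω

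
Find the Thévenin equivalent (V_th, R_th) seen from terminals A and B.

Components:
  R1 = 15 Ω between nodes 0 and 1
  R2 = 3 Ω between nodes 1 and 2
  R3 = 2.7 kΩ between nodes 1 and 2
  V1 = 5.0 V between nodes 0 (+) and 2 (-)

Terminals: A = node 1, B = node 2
Step 1 — V_th is the open-circuit voltage V_A - V_B (nothing connected across the terminals).
Nodal analysis, taking node 2 as the 0 V reference.
Source V1 fixes V_0 = 5 V.
KCL at each unknown node (sum of currents leaving = 0; resistances in Ω):
  Node 1: (V_1 - 5)/15 + (V_1 - 0)/3 + (V_1 - 0)/2700 = 0
Collecting terms: 0.4004 × V_1 = 0.3333  =>  V_1 = 0.8326 V
V_th = V_1 - V_2 = 0.8326 - 0 = 0.8326 V
Step 2 — R_th: zero the source — replace V1 by a short circuit (node 2 merges into node 0) — and find the resistance seen between A (node 1) and B (node 0).
Reduce the network between node 1 (A) and node 0 (B) by series/parallel combination:
  Rp1 = R1 ‖ R2 ‖ R3 (parallel, all between nodes 0 and 1) = 1/(1/15 + 1/3 + 1/2700) = 2.498 Ω
R_th = 2.498 Ω

Final answer: V_th = 0.8326 V, R_th = 2.498 Ω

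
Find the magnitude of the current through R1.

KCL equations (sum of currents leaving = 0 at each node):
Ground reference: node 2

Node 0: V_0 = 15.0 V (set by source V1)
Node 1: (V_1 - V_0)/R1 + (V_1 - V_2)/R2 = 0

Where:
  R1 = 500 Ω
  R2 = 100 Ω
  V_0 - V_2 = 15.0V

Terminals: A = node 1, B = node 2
Nodal analysis, taking node 2 as the 0 V reference.
Source V1 fixes V_0 = 15 V.
KCL at each unknown node (sum of currents leaving = 0; resistances in Ω):
  Node 1: (V_1 - 15)/500 + (V_1 - 0)/100 = 0
Collecting terms: 0.012 × V_1 = 0.03  =>  V_1 = 2.5 V
I_R1 = (V_0 - V_1)/R1 = (15 - 2.5)/500 = 0.025 A
|I_R1| = 0.025 A

Final answer: |I_R1| = 0.025 A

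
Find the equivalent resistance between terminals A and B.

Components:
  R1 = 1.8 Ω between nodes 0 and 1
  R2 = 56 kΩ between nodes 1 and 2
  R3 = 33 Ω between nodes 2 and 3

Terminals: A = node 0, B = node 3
Reduce the network between node 0 (A) and node 3 (B) by series/parallel combination:
  Rs1 = R1 + R2 (series, joined only at node 1) = 1.8 + 56000 = 56000 Ω
  Rs2 = R3 + Rs1 (series, joined only at node 2) = 33 + 56000 = 56030 Ω
R_eq = 56.03 kΩ

Final answer: 56.03 kΩ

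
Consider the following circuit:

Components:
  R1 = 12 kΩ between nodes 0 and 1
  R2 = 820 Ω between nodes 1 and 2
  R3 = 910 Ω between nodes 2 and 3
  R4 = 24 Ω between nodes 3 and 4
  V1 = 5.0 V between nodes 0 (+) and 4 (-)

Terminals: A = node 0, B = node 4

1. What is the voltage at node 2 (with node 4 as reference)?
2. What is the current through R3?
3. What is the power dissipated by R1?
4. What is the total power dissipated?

Nodal analysis, taking node 4 as the 0 V reference.
Source V1 fixes V_0 = 5 V.
KCL at each unknown node (sum of currents leaving = 0; resistances in Ω):
  Node 1: (V_1 - 5)/12000 + (V_1 - V_2)/820 = 0
  Node 2: (V_2 - V_1)/820 + (V_2 - V_3)/910 = 0
  Node 3: (V_3 - V_2)/910 + (V_3 - 0)/24 = 0
Collecting terms (coefficients in siemens):
  0.001303·V_1 - 0.00122·V_2 = 0.0004167
  0.002318·V_2 - 0.00122·V_1 - 0.001099·V_3 = 0
  0.04277·V_3 - 0.001099·V_2 = 0
Solving these 3 simultaneous equations (Gaussian elimination) gives:
  V_1 = 0.6376 V, V_2 = 0.3395 V, V_3 = 0.008725 V
Part 1:
  Read off the nodal solution: V_2 = 0.3395 V
Part 2:
  I_R3 = (V_2 - V_3)/R3 = (0.3395 - 0.008725)/910 = 0.0003635 A
  Magnitude: I_R3 = 0.0003635 A
Part 3:
  I_R1 = (V_0 - V_1)/R1 = (5 - 0.6376)/12000 = 0.0003635 A
  P_R1 = I_R1² × R1 = (0.0003635)² × 12000 = 0.001586 W
Part 4:
  Power in each resistor, P = (ΔV)²/R:
    P_R1 = (5 - 0.6376)²/12000 = 0.001586 W
    P_R2 = (0.6376 - 0.3395)²/820 = 0.0001084 W
    P_R3 = (0.3395 - 0.008725)²/910 = 0.0001203 W
    P_R4 = (0.008725 - 0)²/24 = 0.000003172 W
  P_total = P_R1 + P_R2 + P_R3 + P_R4 = 0.001818 W

Final answers:
1. V_2 = 0.3395 V
2. I_R3 = 0.0003635 A
3. P_R1 = 0.001586 W
4. P_total = 0.001818 W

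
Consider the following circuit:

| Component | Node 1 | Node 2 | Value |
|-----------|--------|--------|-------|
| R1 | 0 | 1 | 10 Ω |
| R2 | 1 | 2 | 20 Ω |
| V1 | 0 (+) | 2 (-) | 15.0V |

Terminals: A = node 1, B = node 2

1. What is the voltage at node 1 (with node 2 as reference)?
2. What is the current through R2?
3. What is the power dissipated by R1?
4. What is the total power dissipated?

Nodal analysis, taking node 2 as the 0 V reference.
Source V1 fixes V_0 = 15 V.
KCL at each unknown node (sum of currents leaving = 0; resistances in Ω):
  Node 1: (V_1 - 15)/10 + (V_1 - 0)/20 = 0
Collecting terms: 0.15 × V_1 = 1.5  =>  V_1 = 10 V
Part 1:
  Read off the nodal solution: V_1 = 10 V
Part 2:
  I_R2 = (V_1 - V_2)/R2 = (10 - 0)/20 = 0.5 A
  Magnitude: I_R2 = 0.5 A
Part 3:
  I_R1 = (V_0 - V_1)/R1 = (15 - 10)/10 = 0.5 A
  P_R1 = I_R1² × R1 = (0.5)² × 10 = 2.5 W
Part 4:
  Power in each resistor, P = (ΔV)²/R:
    P_R1 = (15 - 10)²/10 = 2.5 W
    P_R2 = (10 - 0)²/20 = 5 W
  P_total = P_R1 + P_R2 = 7.5 W

Final answers:
1. V_1 = 10 V
2. I_R2 = 0.5 A
3. P_R1 = 2.5 W
4. P_total = 7.5 W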